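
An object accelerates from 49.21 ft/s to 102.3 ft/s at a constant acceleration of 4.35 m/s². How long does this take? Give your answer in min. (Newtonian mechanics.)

v₀ = 49.21 ft/s × 0.3048 = 14.9992 m/s
v = 102.3 ft/s × 0.3048 = 31.181 m/s
t = (v - v₀) / a = (31.181 - 14.9992) / 4.35 = 3.71995 s
t = 3.71995 s / 60.0 = 0.062 min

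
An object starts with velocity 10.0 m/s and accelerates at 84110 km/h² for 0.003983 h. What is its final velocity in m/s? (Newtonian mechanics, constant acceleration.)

a = 84110 km/h² × 7.716049382716049e-05 = 6.48997 m/s²
t = 0.003983 h × 3600.0 = 14.3388 s
v = v₀ + a × t = 10.0 + 6.48997 × 14.3388 = 103.1 m/s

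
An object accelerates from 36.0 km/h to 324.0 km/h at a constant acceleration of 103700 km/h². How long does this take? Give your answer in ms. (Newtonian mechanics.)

v₀ = 36.0 km/h × 0.2777777777777778 = 10.0 m/s
v = 324.0 km/h × 0.2777777777777778 = 90.0 m/s
a = 103700 km/h² × 7.716049382716049e-05 = 8.00154 m/s²
t = (v - v₀) / a = (90.0 - 10.0) / 8.00154 = 9.99808 s
t = 9.99808 s / 0.001 = 9998 ms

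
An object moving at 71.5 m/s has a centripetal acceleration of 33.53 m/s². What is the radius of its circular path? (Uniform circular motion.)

r = v²/a_c = 71.5²/33.53 = 152.47 m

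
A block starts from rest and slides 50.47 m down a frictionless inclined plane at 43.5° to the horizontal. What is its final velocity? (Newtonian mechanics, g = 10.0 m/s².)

a = g sin(θ) = 10.0 × sin(43.5°) = 6.8835 m/s²
v = √(2ad) = √(2 × 6.8835 × 50.47) = 26.36 m/s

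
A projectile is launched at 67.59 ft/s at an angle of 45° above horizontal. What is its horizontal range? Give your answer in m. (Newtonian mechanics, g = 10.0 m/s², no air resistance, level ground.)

v₀ = 67.59 ft/s × 0.3048 = 20.6014 m/s
R = v₀² × sin(2θ) / g = 20.6014² × sin(2 × 45°) / 10.0 = 424.418 × 1.0 / 10.0 = 42.44 m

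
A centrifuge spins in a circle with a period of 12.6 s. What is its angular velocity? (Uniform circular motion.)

ω = 2π/T = 2π/12.6 = 0.4987 rad/s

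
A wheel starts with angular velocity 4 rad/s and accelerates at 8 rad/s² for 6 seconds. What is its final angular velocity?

ω = ω₀ + αt = 4 + 8 × 6 = 52 rad/s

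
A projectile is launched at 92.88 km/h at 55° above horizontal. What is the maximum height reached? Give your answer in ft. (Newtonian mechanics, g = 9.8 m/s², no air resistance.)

v₀ = 92.88 km/h × 0.2777777777777778 = 25.8 m/s
H = v₀² × sin²(θ) / (2g) = 25.8² × sin(55°)² / (2 × 9.8) = 665.64 × 0.67101 / 19.6 = 22.7883 m
H = 22.7883 m / 0.3048 = 74.76 ft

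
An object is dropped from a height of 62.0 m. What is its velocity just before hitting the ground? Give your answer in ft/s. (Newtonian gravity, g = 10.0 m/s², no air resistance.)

v = √(2gh) = √(2 × 10.0 × 62.0) = 35.2136 m/s
v = 35.2136 m/s / 0.3048 = 115.5 ft/s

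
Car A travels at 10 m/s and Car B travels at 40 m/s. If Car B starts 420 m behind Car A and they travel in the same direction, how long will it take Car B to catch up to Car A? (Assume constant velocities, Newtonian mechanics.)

Relative speed: v_rel = 40 - 10 = 30 m/s
Time to catch: t = d₀/v_rel = 420/30 = 14.0 s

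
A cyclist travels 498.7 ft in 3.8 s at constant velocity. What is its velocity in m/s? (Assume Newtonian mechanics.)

d = 498.7 ft × 0.3048 = 152.004 m
v = d / t = 152.004 / 3.8 = 40.0 m/s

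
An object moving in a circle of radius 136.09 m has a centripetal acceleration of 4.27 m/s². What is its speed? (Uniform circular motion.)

v = √(a_c × r) = √(4.27 × 136.09) = 24.11 m/s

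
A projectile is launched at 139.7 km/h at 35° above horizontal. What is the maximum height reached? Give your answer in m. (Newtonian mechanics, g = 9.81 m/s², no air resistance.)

v₀ = 139.7 km/h × 0.2777777777777778 = 38.8056 m/s
H = v₀² × sin²(θ) / (2g) = 38.8056² × sin(35°)² / (2 × 9.81) = 1505.87 × 0.32899 / 19.62 = 25.25 m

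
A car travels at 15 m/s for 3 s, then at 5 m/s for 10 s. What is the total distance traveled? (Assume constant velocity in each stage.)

d₁ = v₁t₁ = 15 × 3 = 45 m
d₂ = v₂t₂ = 5 × 10 = 50 m
d_total = 45 + 50 = 95 m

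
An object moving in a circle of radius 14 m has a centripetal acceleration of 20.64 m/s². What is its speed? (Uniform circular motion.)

v = √(a_c × r) = √(20.64 × 14) = 17.0 m/s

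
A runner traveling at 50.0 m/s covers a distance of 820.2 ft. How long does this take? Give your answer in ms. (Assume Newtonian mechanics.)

d = 820.2 ft × 0.3048 = 249.997 m
t = d / v = 249.997 / 50.0 = 4.99994 s
t = 4.99994 s / 0.001 = 5000 ms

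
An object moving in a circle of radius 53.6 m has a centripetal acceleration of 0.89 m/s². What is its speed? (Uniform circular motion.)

v = √(a_c × r) = √(0.89 × 53.6) = 6.91 m/s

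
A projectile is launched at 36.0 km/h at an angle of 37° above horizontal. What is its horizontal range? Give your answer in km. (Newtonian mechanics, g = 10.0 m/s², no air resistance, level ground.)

v₀ = 36.0 km/h × 0.2777777777777778 = 10.0 m/s
R = v₀² × sin(2θ) / g = 10.0² × sin(2 × 37°) / 10.0 = 100.0 × 0.961262 / 10.0 = 9.61262 m
R = 9.61262 m / 1000.0 = 0.009613 km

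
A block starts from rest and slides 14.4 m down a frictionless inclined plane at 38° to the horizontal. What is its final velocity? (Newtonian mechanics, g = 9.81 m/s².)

a = g sin(θ) = 9.81 × sin(38°) = 6.0396 m/s²
v = √(2ad) = √(2 × 6.0396 × 14.4) = 13.19 m/s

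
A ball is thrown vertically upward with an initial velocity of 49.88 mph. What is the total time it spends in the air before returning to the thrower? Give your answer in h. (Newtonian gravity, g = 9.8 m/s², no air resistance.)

v₀ = 49.88 mph × 0.44704 = 22.2984 m/s
t_total = 2 × v₀ / g = 2 × 22.2984 / 9.8 = 4.55069 s
t_total = 4.55069 s / 3600.0 = 0.001264 h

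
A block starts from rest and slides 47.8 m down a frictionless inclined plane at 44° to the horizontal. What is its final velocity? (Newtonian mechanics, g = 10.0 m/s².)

a = g sin(θ) = 10.0 × sin(44°) = 6.9466 m/s²
v = √(2ad) = √(2 × 6.9466 × 47.8) = 25.77 m/s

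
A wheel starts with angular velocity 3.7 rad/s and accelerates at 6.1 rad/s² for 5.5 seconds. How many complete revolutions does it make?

θ = ω₀t + ½αt² = 3.7×5.5 + ½×6.1×5.5² = 112.6125 rad
Total revolutions = θ/(2π) = 112.6125/(2π) = 17.92
Complete revolutions = ⌊17.92⌋ = 17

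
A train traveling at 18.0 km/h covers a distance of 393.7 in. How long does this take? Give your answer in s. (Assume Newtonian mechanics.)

d = 393.7 in × 0.0254 = 9.99998 m
v = 18.0 km/h × 0.2777777777777778 = 5.0 m/s
t = d / v = 9.99998 / 5.0 = 2.0 s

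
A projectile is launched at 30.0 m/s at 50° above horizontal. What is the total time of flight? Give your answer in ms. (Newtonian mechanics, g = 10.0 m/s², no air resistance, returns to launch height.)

T = 2 × v₀ × sin(θ) / g = 2 × 30.0 × sin(50°) / 10.0 = 2 × 30.0 × 0.766044 / 10.0 = 4.59626 s
T = 4.59626 s / 0.001 = 4596 ms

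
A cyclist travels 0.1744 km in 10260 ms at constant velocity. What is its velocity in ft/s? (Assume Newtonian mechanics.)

d = 0.1744 km × 1000.0 = 174.4 m
t = 10260 ms × 0.001 = 10.26 s
v = d / t = 174.4 / 10.26 = 16.9981 m/s
v = 16.9981 m/s / 0.3048 = 55.77 ft/s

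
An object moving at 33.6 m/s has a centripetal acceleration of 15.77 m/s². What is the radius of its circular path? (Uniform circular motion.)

r = v²/a_c = 33.6²/15.77 = 71.59 m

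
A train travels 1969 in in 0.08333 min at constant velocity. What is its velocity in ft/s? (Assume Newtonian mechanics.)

d = 1969 in × 0.0254 = 50.0126 m
t = 0.08333 min × 60.0 = 4.9998 s
v = d / t = 50.0126 / 4.9998 = 10.0029 m/s
v = 10.0029 m/s / 0.3048 = 32.82 ft/s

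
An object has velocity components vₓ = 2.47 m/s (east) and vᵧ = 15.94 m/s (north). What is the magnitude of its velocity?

|v| = √(vₓ² + vᵧ²) = √(2.47² + 15.94²) = √(260.1845) = 16.13 m/s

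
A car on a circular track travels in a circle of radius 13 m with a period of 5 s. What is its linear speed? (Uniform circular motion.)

v = 2πr/T = 2π×13/5 = 16.34 m/s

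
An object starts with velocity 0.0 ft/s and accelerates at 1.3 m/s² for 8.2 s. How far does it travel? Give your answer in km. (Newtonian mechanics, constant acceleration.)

v₀ = 0.0 ft/s × 0.3048 = 0.0 m/s
d = v₀ × t + ½ × a × t² = 0.0 × 8.2 + 0.5 × 1.3 × 8.2² = 43.706 m
d = 43.706 m / 1000.0 = 0.04371 km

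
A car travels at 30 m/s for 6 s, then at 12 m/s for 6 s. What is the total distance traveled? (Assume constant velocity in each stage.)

d₁ = v₁t₁ = 30 × 6 = 180 m
d₂ = v₂t₂ = 12 × 6 = 72 m
d_total = 180 + 72 = 252 m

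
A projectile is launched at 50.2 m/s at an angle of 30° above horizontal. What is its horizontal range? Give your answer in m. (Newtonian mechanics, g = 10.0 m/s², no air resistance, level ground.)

R = v₀² × sin(2θ) / g = 50.2² × sin(2 × 30°) / 10.0 = 2520.04 × 0.866025 / 10.0 = 218.2 m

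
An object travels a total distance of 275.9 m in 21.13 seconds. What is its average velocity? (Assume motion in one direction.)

v_avg = Δd / Δt = 275.9 / 21.13 = 13.06 m/s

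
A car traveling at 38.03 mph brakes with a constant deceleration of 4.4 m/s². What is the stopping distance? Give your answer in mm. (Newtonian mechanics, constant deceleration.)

v₀ = 38.03 mph × 0.44704 = 17.0009 m/s
d = v₀² / (2a) = 17.0009² / (2 × 4.4) = 289.031 / 8.8 = 32.8444 m
d = 32.8444 m / 0.001 = 32840 mm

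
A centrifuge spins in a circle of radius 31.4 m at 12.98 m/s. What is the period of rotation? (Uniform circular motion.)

T = 2πr/v = 2π×31.4/12.98 = 15.2 s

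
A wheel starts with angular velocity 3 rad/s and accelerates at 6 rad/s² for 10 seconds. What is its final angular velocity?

ω = ω₀ + αt = 3 + 6 × 10 = 63 rad/s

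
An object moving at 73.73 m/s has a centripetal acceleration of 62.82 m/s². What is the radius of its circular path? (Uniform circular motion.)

r = v²/a_c = 73.73²/62.82 = 86.53 m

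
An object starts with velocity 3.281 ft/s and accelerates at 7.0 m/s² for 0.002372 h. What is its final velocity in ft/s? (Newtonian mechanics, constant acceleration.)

v₀ = 3.281 ft/s × 0.3048 = 1.00005 m/s
t = 0.002372 h × 3600.0 = 8.5392 s
v = v₀ + a × t = 1.00005 + 7.0 × 8.5392 = 60.7744 m/s
v = 60.7744 m/s / 0.3048 = 199.4 ft/s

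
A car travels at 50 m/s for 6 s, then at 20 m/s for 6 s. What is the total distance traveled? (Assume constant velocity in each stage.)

d₁ = v₁t₁ = 50 × 6 = 300 m
d₂ = v₂t₂ = 20 × 6 = 120 m
d_total = 300 + 120 = 420 m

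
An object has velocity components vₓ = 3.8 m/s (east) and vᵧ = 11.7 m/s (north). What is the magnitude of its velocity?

|v| = √(vₓ² + vᵧ²) = √(3.8² + 11.7²) = √(151.33) = 12.3 m/s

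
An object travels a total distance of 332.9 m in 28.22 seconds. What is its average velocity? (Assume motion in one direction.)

v_avg = Δd / Δt = 332.9 / 28.22 = 11.8 m/s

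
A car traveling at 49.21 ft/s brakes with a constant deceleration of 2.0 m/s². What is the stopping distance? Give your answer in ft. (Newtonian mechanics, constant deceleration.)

v₀ = 49.21 ft/s × 0.3048 = 14.9992 m/s
d = v₀² / (2a) = 14.9992² / (2 × 2.0) = 224.976 / 4.0 = 56.244 m
d = 56.244 m / 0.3048 = 184.5 ft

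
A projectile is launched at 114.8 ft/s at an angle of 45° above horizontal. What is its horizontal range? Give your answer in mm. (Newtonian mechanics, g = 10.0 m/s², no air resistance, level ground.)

v₀ = 114.8 ft/s × 0.3048 = 34.991 m/s
R = v₀² × sin(2θ) / g = 34.991² × sin(2 × 45°) / 10.0 = 1224.37 × 1.0 / 10.0 = 122.437 m
R = 122.437 m / 0.001 = 122400 mm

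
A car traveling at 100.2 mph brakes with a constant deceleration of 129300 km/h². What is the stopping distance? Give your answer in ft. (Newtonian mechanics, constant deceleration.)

v₀ = 100.2 mph × 0.44704 = 44.7934 m/s
a = 129300 km/h² × 7.716049382716049e-05 = 9.97685 m/s²
d = v₀² / (2a) = 44.7934² / (2 × 9.97685) = 2006.45 / 19.9537 = 100.555 m
d = 100.555 m / 0.3048 = 329.9 ft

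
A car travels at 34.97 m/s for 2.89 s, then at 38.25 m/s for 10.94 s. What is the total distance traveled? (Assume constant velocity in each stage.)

d₁ = v₁t₁ = 34.97 × 2.89 = 101.0633 m
d₂ = v₂t₂ = 38.25 × 10.94 = 418.455 m
d_total = 101.0633 + 418.455 = 519.52 m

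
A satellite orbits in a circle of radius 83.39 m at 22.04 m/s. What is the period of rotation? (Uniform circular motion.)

T = 2πr/v = 2π×83.39/22.04 = 23.77 s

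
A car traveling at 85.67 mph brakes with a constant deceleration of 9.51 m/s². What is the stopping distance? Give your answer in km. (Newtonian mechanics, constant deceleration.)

v₀ = 85.67 mph × 0.44704 = 38.2979 m/s
d = v₀² / (2a) = 38.2979² / (2 × 9.51) = 1466.73 / 19.02 = 77.1151 m
d = 77.1151 m / 1000.0 = 0.07712 km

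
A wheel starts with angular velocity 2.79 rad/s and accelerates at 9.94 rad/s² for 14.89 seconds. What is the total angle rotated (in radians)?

θ = ω₀t + ½αt² = 2.79×14.89 + ½×9.94×14.89² = 1143.45 rad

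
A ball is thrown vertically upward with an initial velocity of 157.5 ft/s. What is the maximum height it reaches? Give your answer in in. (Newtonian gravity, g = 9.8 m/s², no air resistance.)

v₀ = 157.5 ft/s × 0.3048 = 48.006 m/s
h_max = v₀² / (2g) = 48.006² / (2 × 9.8) = 2304.58 / 19.6 = 117.581 m
h_max = 117.581 m / 0.0254 = 4629 in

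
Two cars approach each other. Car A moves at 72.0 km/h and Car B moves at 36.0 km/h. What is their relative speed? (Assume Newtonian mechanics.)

v_rel = v_A + v_B = 72.0 + 36.0 = 108.0 km/h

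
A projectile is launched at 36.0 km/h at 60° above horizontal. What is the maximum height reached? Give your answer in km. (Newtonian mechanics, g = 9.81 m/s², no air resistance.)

v₀ = 36.0 km/h × 0.2777777777777778 = 10.0 m/s
H = v₀² × sin²(θ) / (2g) = 10.0² × sin(60°)² / (2 × 9.81) = 100.0 × 0.75 / 19.62 = 3.82263 m
H = 3.82263 m / 1000.0 = 0.003823 km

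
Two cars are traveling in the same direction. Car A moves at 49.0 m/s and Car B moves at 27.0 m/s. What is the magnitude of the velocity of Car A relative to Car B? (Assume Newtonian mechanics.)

v_rel = |v_A - v_B| = |49.0 - 27.0| = 22.0 m/s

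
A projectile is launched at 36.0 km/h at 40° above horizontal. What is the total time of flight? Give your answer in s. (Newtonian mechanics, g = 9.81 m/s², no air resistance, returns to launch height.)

v₀ = 36.0 km/h × 0.2777777777777778 = 10.0 m/s
T = 2 × v₀ × sin(θ) / g = 2 × 10.0 × sin(40°) / 9.81 = 2 × 10.0 × 0.642788 / 9.81 = 1.31 s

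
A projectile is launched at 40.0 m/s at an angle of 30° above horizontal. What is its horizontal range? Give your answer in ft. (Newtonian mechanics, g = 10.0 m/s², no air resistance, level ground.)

R = v₀² × sin(2θ) / g = 40.0² × sin(2 × 30°) / 10.0 = 1600.0 × 0.866025 / 10.0 = 138.564 m
R = 138.564 m / 0.3048 = 454.6 ft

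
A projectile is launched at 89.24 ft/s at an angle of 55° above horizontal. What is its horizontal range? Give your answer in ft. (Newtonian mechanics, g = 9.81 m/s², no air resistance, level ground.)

v₀ = 89.24 ft/s × 0.3048 = 27.2004 m/s
R = v₀² × sin(2θ) / g = 27.2004² × sin(2 × 55°) / 9.81 = 739.862 × 0.939693 / 9.81 = 70.8709 m
R = 70.8709 m / 0.3048 = 232.5 ft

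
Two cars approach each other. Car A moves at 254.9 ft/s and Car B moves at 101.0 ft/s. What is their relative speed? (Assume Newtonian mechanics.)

v_rel = v_A + v_B = 254.9 + 101.0 = 355.9 ft/s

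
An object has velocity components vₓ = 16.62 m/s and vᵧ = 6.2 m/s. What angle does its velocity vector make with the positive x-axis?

θ = arctan(vᵧ/vₓ) = arctan(6.2/16.62) = 20.46°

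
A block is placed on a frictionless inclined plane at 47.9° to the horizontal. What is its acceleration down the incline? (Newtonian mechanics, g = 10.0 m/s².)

a = g sin(θ) = 10.0 × sin(47.9°) = 10.0 × 0.742 = 7.42 m/s²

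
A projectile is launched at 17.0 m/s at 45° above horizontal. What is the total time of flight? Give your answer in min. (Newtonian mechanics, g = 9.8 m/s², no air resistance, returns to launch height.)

T = 2 × v₀ × sin(θ) / g = 2 × 17.0 × sin(45°) / 9.8 = 2 × 17.0 × 0.707107 / 9.8 = 2.45323 s
T = 2.45323 s / 60.0 = 0.04089 min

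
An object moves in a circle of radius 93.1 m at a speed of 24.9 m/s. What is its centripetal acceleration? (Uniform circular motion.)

a_c = v²/r = 24.9²/93.1 = 620.01/93.1 = 6.66 m/s²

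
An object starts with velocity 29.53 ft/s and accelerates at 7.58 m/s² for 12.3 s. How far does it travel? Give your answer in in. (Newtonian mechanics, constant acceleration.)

v₀ = 29.53 ft/s × 0.3048 = 9.00074 m/s
d = v₀ × t + ½ × a × t² = 9.00074 × 12.3 + 0.5 × 7.58 × 12.3² = 684.098 m
d = 684.098 m / 0.0254 = 26930 in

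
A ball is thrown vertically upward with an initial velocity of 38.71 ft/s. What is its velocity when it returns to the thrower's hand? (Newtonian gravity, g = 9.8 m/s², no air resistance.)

By conservation of energy (no air resistance), the ball returns to the throw height with the same speed as launch, but directed downward.
|v_ground| = v₀ = 38.71 ft/s
v_ground = 38.71 ft/s (downward)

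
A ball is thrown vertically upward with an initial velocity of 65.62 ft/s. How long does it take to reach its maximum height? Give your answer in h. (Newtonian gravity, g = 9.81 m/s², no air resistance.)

v₀ = 65.62 ft/s × 0.3048 = 20.001 m/s
t_up = v₀ / g = 20.001 / 9.81 = 2.03884 s
t_up = 2.03884 s / 3600.0 = 0.0005663 h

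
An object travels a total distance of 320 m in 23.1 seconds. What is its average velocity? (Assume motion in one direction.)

v_avg = Δd / Δt = 320 / 23.1 = 13.85 m/s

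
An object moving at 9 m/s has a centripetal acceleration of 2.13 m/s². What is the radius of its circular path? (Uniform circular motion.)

r = v²/a_c = 9²/2.13 = 38.03 m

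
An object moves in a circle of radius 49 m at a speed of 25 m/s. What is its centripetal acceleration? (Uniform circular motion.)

a_c = v²/r = 25²/49 = 625/49 = 12.76 m/s²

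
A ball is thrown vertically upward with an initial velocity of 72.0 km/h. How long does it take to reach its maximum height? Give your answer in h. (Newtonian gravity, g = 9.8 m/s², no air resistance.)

v₀ = 72.0 km/h × 0.2777777777777778 = 20.0 m/s
t_up = v₀ / g = 20.0 / 9.8 = 2.04082 s
t_up = 2.04082 s / 3600.0 = 0.0005669 h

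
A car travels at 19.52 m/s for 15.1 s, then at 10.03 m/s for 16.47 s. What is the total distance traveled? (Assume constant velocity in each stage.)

d₁ = v₁t₁ = 19.52 × 15.1 = 294.752 m
d₂ = v₂t₂ = 10.03 × 16.47 = 165.1941 m
d_total = 294.752 + 165.1941 = 459.95 m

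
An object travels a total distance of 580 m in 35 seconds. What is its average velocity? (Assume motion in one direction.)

v_avg = Δd / Δt = 580 / 35 = 16.57 m/s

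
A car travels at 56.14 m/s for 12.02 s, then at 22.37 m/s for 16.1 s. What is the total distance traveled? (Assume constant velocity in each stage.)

d₁ = v₁t₁ = 56.14 × 12.02 = 674.8028 m
d₂ = v₂t₂ = 22.37 × 16.1 = 360.157 m
d_total = 674.8028 + 360.157 = 1034.96 m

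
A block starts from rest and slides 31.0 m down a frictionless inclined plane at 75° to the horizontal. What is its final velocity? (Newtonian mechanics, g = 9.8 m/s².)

a = g sin(θ) = 9.8 × sin(75°) = 9.4661 m/s²
v = √(2ad) = √(2 × 9.4661 × 31.0) = 24.23 m/s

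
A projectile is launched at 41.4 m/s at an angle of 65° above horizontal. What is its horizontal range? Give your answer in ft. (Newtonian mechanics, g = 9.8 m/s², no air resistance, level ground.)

R = v₀² × sin(2θ) / g = 41.4² × sin(2 × 65°) / 9.8 = 1713.96 × 0.766044 / 9.8 = 133.976 m
R = 133.976 m / 0.3048 = 439.6 ft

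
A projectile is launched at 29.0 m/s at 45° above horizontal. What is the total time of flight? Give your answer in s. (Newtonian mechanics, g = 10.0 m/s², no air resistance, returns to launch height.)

T = 2 × v₀ × sin(θ) / g = 2 × 29.0 × sin(45°) / 10.0 = 2 × 29.0 × 0.707107 / 10.0 = 4.101 s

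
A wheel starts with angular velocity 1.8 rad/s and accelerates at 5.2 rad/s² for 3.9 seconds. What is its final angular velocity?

ω = ω₀ + αt = 1.8 + 5.2 × 3.9 = 22.08 rad/s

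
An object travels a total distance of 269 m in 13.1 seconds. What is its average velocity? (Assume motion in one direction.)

v_avg = Δd / Δt = 269 / 13.1 = 20.53 m/s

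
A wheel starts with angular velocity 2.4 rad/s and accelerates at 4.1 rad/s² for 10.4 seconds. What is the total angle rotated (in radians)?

θ = ω₀t + ½αt² = 2.4×10.4 + ½×4.1×10.4² = 246.69 rad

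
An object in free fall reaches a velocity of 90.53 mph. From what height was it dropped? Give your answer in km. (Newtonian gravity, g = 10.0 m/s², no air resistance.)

v = 90.53 mph × 0.44704 = 40.4705 m/s
h = v² / (2g) = 40.4705² / (2 × 10.0) = 81.8931 m
h = 81.8931 m / 1000.0 = 0.08189 km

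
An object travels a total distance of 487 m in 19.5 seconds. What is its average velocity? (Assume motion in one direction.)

v_avg = Δd / Δt = 487 / 19.5 = 24.97 m/s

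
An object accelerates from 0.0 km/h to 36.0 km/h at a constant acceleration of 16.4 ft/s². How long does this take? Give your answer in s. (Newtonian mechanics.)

v₀ = 0.0 km/h × 0.2777777777777778 = 0.0 m/s
v = 36.0 km/h × 0.2777777777777778 = 10.0 m/s
a = 16.4 ft/s² × 0.3048 = 4.99872 m/s²
t = (v - v₀) / a = (10.0 - 0.0) / 4.99872 = 2.001 s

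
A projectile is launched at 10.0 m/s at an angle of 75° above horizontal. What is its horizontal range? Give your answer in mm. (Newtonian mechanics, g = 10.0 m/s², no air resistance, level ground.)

R = v₀² × sin(2θ) / g = 10.0² × sin(2 × 75°) / 10.0 = 100.0 × 0.5 / 10.0 = 5.0 m
R = 5.0 m / 0.001 = 5000 mm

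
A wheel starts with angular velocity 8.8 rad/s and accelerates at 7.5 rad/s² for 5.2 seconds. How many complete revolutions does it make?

θ = ω₀t + ½αt² = 8.8×5.2 + ½×7.5×5.2² = 147.16 rad
Total revolutions = θ/(2π) = 147.16/(2π) = 23.42
Complete revolutions = ⌊23.42⌋ = 23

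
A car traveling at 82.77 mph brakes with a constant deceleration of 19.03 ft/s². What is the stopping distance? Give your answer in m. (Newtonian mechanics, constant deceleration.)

v₀ = 82.77 mph × 0.44704 = 37.0015 m/s
a = 19.03 ft/s² × 0.3048 = 5.80034 m/s²
d = v₀² / (2a) = 37.0015² / (2 × 5.80034) = 1369.11 / 11.6007 = 118.0 m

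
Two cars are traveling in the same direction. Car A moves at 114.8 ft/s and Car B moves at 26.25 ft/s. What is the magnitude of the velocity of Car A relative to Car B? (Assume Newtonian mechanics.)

v_rel = |v_A - v_B| = |114.8 - 26.25| = 88.55 ft/s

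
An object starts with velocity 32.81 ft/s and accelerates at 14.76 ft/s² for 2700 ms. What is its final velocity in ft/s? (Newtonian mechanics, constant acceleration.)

v₀ = 32.81 ft/s × 0.3048 = 10.0005 m/s
a = 14.76 ft/s² × 0.3048 = 4.49885 m/s²
t = 2700 ms × 0.001 = 2.7 s
v = v₀ + a × t = 10.0005 + 4.49885 × 2.7 = 22.1474 m/s
v = 22.1474 m/s / 0.3048 = 72.66 ft/s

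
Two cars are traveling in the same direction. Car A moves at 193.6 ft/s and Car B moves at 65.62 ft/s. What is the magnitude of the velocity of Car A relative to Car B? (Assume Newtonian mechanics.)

v_rel = |v_A - v_B| = |193.6 - 65.62| = 127.98 ft/s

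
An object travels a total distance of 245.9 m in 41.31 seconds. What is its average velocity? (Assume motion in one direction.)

v_avg = Δd / Δt = 245.9 / 41.31 = 5.95 m/s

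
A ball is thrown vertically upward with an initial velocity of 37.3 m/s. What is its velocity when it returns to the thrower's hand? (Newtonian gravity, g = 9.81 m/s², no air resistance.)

By conservation of energy (no air resistance), the ball returns to the throw height with the same speed as launch, but directed downward.
|v_ground| = v₀ = 37.3 m/s
v_ground = 37.3 m/s (downward)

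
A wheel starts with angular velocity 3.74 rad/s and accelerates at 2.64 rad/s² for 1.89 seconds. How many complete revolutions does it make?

θ = ω₀t + ½αt² = 3.74×1.89 + ½×2.64×1.89² = 11.783772 rad
Total revolutions = θ/(2π) = 11.783772/(2π) = 1.88
Complete revolutions = ⌊1.88⌋ = 1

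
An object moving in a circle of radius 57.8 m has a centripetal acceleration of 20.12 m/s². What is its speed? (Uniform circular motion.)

v = √(a_c × r) = √(20.12 × 57.8) = 34.1 m/s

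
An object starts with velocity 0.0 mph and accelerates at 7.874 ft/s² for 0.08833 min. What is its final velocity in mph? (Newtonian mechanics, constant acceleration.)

v₀ = 0.0 mph × 0.44704 = 0.0 m/s
a = 7.874 ft/s² × 0.3048 = 2.4 m/s²
t = 0.08833 min × 60.0 = 5.2998 s
v = v₀ + a × t = 0.0 + 2.4 × 5.2998 = 12.7195 m/s
v = 12.7195 m/s / 0.44704 = 28.45 mph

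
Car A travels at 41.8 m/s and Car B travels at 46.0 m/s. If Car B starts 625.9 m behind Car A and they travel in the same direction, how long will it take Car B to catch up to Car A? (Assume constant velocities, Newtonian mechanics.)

Relative speed: v_rel = 46.0 - 41.8 = 4.2 m/s
Time to catch: t = d₀/v_rel = 625.9/4.2 = 149.02 s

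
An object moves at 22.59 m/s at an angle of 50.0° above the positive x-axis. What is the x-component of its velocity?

vₓ = v cos(θ) = 22.59 × cos(50.0°) = 14.52 m/s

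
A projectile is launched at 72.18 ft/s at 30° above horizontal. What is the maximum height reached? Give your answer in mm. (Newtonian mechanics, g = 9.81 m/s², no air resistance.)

v₀ = 72.18 ft/s × 0.3048 = 22.0005 m/s
H = v₀² × sin²(θ) / (2g) = 22.0005² × sin(30°)² / (2 × 9.81) = 484.022 × 0.25 / 19.62 = 6.16746 m
H = 6.16746 m / 0.001 = 6167 mm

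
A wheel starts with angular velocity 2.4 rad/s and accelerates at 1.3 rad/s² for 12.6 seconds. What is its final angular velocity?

ω = ω₀ + αt = 2.4 + 1.3 × 12.6 = 18.78 rad/s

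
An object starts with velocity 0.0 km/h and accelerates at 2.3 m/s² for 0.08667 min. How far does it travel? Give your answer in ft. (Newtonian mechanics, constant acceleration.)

v₀ = 0.0 km/h × 0.2777777777777778 = 0.0 m/s
t = 0.08667 min × 60.0 = 5.2002 s
d = v₀ × t + ½ × a × t² = 0.0 × 5.2002 + 0.5 × 2.3 × 5.2002² = 31.0984 m
d = 31.0984 m / 0.3048 = 102.0 ft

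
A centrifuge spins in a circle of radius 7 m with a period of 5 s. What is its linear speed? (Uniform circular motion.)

v = 2πr/T = 2π×7/5 = 8.8 m/s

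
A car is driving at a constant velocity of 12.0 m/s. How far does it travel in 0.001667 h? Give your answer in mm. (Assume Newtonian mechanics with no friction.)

t = 0.001667 h × 3600.0 = 6.0012 s
d = v × t = 12.0 × 6.0012 = 72.0144 m
d = 72.0144 m / 0.001 = 72010 mm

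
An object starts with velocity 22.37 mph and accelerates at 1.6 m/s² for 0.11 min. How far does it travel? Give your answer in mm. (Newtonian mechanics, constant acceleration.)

v₀ = 22.37 mph × 0.44704 = 10.0003 m/s
t = 0.11 min × 60.0 = 6.6 s
d = v₀ × t + ½ × a × t² = 10.0003 × 6.6 + 0.5 × 1.6 × 6.6² = 100.85 m
d = 100.85 m / 0.001 = 100800 mm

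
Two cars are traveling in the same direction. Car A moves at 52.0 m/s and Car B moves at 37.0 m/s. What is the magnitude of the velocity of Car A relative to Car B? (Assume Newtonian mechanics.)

v_rel = |v_A - v_B| = |52.0 - 37.0| = 15.0 m/s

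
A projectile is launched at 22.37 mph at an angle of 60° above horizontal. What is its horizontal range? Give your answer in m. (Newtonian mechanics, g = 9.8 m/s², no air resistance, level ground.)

v₀ = 22.37 mph × 0.44704 = 10.00028 m/s
R = v₀² × sin(2θ) / g = 10.00028² × sin(2 × 60°) / 9.8 = 100.0056 × 0.8660254 / 9.8 = 8.837 m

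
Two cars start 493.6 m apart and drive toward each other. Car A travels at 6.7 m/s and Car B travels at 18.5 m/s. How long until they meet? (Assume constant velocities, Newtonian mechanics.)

Combined speed: v_combined = 6.7 + 18.5 = 25.2 m/s
Time to meet: t = d/v_combined = 493.6/25.2 = 19.59 s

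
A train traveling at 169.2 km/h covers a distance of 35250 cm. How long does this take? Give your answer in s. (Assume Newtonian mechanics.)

d = 35250 cm × 0.01 = 352.5 m
v = 169.2 km/h × 0.2777777777777778 = 47.0 m/s
t = d / v = 352.5 / 47.0 = 7.5 s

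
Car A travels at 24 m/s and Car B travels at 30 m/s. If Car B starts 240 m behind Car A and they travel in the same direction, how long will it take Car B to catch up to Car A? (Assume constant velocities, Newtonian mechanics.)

Relative speed: v_rel = 30 - 24 = 6 m/s
Time to catch: t = d₀/v_rel = 240/6 = 40.0 s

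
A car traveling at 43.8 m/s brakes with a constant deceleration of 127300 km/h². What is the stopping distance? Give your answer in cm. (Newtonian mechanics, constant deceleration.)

a = 127300 km/h² × 7.716049382716049e-05 = 9.822531 m/s²
d = v₀² / (2a) = 43.8² / (2 × 9.822531) = 1918.44 / 19.64506 = 97.65508 m
d = 97.65508 m / 0.01 = 9766 cm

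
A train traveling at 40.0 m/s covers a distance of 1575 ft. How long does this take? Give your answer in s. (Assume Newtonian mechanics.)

d = 1575 ft × 0.3048 = 480.06 m
t = d / v = 480.06 / 40.0 = 12.0 s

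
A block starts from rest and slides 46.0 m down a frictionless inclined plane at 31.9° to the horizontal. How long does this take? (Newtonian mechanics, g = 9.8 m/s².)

a = g sin(θ) = 9.8 × sin(31.9°) = 5.1787 m/s²
t = √(2d/a) = √(2 × 46.0 / 5.1787) = 4.21 s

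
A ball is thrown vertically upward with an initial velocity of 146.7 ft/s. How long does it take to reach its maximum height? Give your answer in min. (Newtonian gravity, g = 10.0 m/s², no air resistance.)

v₀ = 146.7 ft/s × 0.3048 = 44.7142 m/s
t_up = v₀ / g = 44.7142 / 10.0 = 4.47142 s
t_up = 4.47142 s / 60.0 = 0.07452 min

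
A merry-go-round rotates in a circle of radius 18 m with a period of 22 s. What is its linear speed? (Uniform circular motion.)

v = 2πr/T = 2π×18/22 = 5.14 m/s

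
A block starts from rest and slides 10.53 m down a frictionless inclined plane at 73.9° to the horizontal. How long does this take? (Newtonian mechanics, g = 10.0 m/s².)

a = g sin(θ) = 10.0 × sin(73.9°) = 9.6078 m/s²
t = √(2d/a) = √(2 × 10.53 / 9.6078) = 1.48 s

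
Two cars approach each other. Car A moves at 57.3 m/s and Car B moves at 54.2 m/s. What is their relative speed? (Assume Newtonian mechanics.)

v_rel = v_A + v_B = 57.3 + 54.2 = 111.5 m/s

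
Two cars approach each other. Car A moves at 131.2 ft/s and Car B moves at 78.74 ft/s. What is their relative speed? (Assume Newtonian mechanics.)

v_rel = v_A + v_B = 131.2 + 78.74 = 209.94 ft/s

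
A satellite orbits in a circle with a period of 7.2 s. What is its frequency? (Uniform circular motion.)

f = 1/T = 1/7.2 = 0.1389 Hz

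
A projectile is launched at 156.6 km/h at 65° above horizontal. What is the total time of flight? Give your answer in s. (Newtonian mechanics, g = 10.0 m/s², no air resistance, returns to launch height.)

v₀ = 156.6 km/h × 0.2777777777777778 = 43.5 m/s
T = 2 × v₀ × sin(θ) / g = 2 × 43.5 × sin(65°) / 10.0 = 2 × 43.5 × 0.906308 / 10.0 = 7.885 s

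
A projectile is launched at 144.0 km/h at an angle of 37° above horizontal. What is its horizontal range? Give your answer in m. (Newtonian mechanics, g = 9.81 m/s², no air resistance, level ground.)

v₀ = 144.0 km/h × 0.2777777777777778 = 40.0 m/s
R = v₀² × sin(2θ) / g = 40.0² × sin(2 × 37°) / 9.81 = 1600.0 × 0.961262 / 9.81 = 156.8 m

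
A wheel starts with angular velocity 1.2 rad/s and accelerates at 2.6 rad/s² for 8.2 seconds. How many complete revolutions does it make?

θ = ω₀t + ½αt² = 1.2×8.2 + ½×2.6×8.2² = 97.252 rad
Total revolutions = θ/(2π) = 97.252/(2π) = 15.48
Complete revolutions = ⌊15.48⌋ = 15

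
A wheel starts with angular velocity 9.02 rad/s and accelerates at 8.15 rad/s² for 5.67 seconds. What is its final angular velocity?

ω = ω₀ + αt = 9.02 + 8.15 × 5.67 = 55.23 rad/s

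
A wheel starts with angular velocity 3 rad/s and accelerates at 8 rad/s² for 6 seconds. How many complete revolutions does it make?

θ = ω₀t + ½αt² = 3×6 + ½×8×6² = 162.0 rad
Total revolutions = θ/(2π) = 162.0/(2π) = 25.78
Complete revolutions = ⌊25.78⌋ = 25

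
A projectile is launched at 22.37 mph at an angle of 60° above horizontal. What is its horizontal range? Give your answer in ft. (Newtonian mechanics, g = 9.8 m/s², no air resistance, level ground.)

v₀ = 22.37 mph × 0.44704 = 10.0003 m/s
R = v₀² × sin(2θ) / g = 10.0003² × sin(2 × 60°) / 9.8 = 100.006 × 0.866025 / 9.8 = 8.83752 m
R = 8.83752 m / 0.3048 = 28.99 ft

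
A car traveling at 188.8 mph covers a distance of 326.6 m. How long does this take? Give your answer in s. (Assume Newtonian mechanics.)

v = 188.8 mph × 0.44704 = 84.4012 m/s
t = d / v = 326.6 / 84.4012 = 3.87 s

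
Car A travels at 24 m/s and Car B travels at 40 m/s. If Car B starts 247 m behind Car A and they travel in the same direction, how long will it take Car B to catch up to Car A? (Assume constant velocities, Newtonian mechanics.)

Relative speed: v_rel = 40 - 24 = 16 m/s
Time to catch: t = d₀/v_rel = 247/16 = 15.44 s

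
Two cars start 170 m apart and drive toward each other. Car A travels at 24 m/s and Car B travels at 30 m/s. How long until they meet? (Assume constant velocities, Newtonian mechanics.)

Combined speed: v_combined = 24 + 30 = 54 m/s
Time to meet: t = d/v_combined = 170/54 = 3.15 s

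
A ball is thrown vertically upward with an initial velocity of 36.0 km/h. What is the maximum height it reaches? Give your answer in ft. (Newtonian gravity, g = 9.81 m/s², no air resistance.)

v₀ = 36.0 km/h × 0.2777777777777778 = 10.0 m/s
h_max = v₀² / (2g) = 10.0² / (2 × 9.81) = 100.0 / 19.62 = 5.09684 m
h_max = 5.09684 m / 0.3048 = 16.72 ft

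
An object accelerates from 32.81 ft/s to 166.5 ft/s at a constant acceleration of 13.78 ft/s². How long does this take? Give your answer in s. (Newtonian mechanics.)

v₀ = 32.81 ft/s × 0.3048 = 10.0005 m/s
v = 166.5 ft/s × 0.3048 = 50.7492 m/s
a = 13.78 ft/s² × 0.3048 = 4.20014 m/s²
t = (v - v₀) / a = (50.7492 - 10.0005) / 4.20014 = 9.702 s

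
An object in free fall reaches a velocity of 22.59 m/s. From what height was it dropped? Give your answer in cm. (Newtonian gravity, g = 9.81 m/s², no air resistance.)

h = v² / (2g) = 22.59² / (2 × 9.81) = 26.0096 m
h = 26.0096 m / 0.01 = 2601 cm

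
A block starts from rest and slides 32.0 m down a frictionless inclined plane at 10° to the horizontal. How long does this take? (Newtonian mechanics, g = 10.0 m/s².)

a = g sin(θ) = 10.0 × sin(10°) = 1.7365 m/s²
t = √(2d/a) = √(2 × 32.0 / 1.7365) = 6.07 s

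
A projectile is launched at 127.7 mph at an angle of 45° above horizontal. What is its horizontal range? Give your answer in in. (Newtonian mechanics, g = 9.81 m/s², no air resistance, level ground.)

v₀ = 127.7 mph × 0.44704 = 57.087 m/s
R = v₀² × sin(2θ) / g = 57.087² × sin(2 × 45°) / 9.81 = 3258.93 × 1.0 / 9.81 = 332.205 m
R = 332.205 m / 0.0254 = 13080 in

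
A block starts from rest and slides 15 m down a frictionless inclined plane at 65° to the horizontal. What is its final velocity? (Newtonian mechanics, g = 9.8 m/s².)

a = g sin(θ) = 9.8 × sin(65°) = 8.8818 m/s²
v = √(2ad) = √(2 × 8.8818 × 15) = 16.32 m/s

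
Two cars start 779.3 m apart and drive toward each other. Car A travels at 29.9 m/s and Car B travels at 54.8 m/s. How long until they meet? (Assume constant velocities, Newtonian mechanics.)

Combined speed: v_combined = 29.9 + 54.8 = 84.7 m/s
Time to meet: t = d/v_combined = 779.3/84.7 = 9.2 s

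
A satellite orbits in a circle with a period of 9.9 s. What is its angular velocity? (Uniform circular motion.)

ω = 2π/T = 2π/9.9 = 0.6347 rad/s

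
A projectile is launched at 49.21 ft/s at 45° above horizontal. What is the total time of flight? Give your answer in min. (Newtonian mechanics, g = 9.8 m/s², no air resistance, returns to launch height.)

v₀ = 49.21 ft/s × 0.3048 = 14.9992 m/s
T = 2 × v₀ × sin(θ) / g = 2 × 14.9992 × sin(45°) / 9.8 = 2 × 14.9992 × 0.707107 / 9.8 = 2.1645 s
T = 2.1645 s / 60.0 = 0.03607 min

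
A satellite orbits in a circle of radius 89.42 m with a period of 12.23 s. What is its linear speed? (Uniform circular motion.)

v = 2πr/T = 2π×89.42/12.23 = 45.94 m/s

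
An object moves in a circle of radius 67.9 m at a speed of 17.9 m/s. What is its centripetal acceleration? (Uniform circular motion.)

a_c = v²/r = 17.9²/67.9 = 320.41/67.9 = 4.72 m/s²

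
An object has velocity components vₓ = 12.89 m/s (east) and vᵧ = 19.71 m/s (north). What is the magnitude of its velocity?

|v| = √(vₓ² + vᵧ²) = √(12.89² + 19.71²) = √(554.6362) = 23.55 m/s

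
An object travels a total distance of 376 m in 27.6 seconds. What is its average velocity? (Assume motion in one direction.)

v_avg = Δd / Δt = 376 / 27.6 = 13.62 m/s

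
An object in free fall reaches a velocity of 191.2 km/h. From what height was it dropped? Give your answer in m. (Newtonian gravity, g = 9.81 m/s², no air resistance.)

v = 191.2 km/h × 0.2777777777777778 = 53.1111 m/s
h = v² / (2g) = 53.1111² / (2 × 9.81) = 143.8 m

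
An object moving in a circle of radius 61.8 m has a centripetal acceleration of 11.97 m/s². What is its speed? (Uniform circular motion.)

v = √(a_c × r) = √(11.97 × 61.8) = 27.2 m/s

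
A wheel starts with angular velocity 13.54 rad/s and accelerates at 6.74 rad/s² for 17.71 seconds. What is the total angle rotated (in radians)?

θ = ω₀t + ½αt² = 13.54×17.71 + ½×6.74×17.71² = 1296.77 rad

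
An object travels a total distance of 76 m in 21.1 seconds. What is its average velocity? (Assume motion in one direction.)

v_avg = Δd / Δt = 76 / 21.1 = 3.6 m/s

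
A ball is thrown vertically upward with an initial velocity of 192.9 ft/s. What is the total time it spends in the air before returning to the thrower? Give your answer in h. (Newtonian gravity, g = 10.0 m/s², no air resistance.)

v₀ = 192.9 ft/s × 0.3048 = 58.7959 m/s
t_total = 2 × v₀ / g = 2 × 58.7959 / 10.0 = 11.7592 s
t_total = 11.7592 s / 3600.0 = 0.003266 h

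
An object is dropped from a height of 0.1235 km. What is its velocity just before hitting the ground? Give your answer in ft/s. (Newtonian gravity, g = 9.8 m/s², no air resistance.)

h = 0.1235 km × 1000.0 = 123.5 m
v = √(2gh) = √(2 × 9.8 × 123.5) = 49.1996 m/s
v = 49.1996 m/s / 0.3048 = 161.4 ft/s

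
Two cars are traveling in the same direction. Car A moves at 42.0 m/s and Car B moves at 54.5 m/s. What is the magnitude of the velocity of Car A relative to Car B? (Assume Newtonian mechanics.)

v_rel = |v_A - v_B| = |42.0 - 54.5| = 12.5 m/s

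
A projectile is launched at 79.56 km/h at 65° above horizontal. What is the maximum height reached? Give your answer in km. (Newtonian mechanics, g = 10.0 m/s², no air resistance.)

v₀ = 79.56 km/h × 0.2777777777777778 = 22.1 m/s
H = v₀² × sin²(θ) / (2g) = 22.1² × sin(65°)² / (2 × 10.0) = 488.41 × 0.821394 / 20.0 = 20.0589 m
H = 20.0589 m / 1000.0 = 0.02006 km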